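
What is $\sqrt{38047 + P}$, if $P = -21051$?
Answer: $2 \sqrt{4249} \approx 130.37$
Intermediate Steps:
$\sqrt{38047 + P} = \sqrt{38047 - 21051} = \sqrt{16996} = 2 \sqrt{4249}$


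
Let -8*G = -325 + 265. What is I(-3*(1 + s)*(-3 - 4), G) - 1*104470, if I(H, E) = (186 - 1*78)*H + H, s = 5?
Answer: -90736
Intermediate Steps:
G = 15/2 (G = -(-325 + 265)/8 = -⅛*(-60) = 15/2 ≈ 7.5000)
I(H, E) = 109*H (I(H, E) = (186 - 78)*H + H = 108*H + H = 109*H)
I(-3*(1 + s)*(-3 - 4), G) - 1*104470 = 109*(-3*(1 + 5)*(-3 - 4)) - 1*104470 = 109*(-18*(-7)) - 104470 = 109*(-3*(-42)) - 104470 = 109*126 - 104470 = 13734 - 104470 = -90736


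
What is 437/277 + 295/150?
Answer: 29453/8310 ≈ 3.5443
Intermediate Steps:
437/277 + 295/150 = 437*(1/277) + 295*(1/150) = 437/277 + 59/30 = 29453/8310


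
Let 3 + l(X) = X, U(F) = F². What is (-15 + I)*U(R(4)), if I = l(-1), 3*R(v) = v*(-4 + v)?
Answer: 0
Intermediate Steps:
R(v) = v*(-4 + v)/3 (R(v) = (v*(-4 + v))/3 = v*(-4 + v)/3)
l(X) = -3 + X
I = -4 (I = -3 - 1 = -4)
(-15 + I)*U(R(4)) = (-15 - 4)*((⅓)*4*(-4 + 4))² = -19*((⅓)*4*0)² = -19*0² = -19*0 = 0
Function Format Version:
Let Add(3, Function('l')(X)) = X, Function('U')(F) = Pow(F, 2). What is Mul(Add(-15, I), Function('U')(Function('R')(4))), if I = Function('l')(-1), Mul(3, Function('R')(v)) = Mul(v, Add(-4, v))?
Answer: 0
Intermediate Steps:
Function('R')(v) = Mul(Rational(1, 3), v, Add(-4, v)) (Function('R')(v) = Mul(Rational(1, 3), Mul(v, Add(-4, v))) = Mul(Rational(1, 3), v, Add(-4, v)))
Function('l')(X) = Add(-3, X)
I = -4 (I = Add(-3, -1) = -4)
Mul(Add(-15, I), Function('U')(Function('R')(4))) = Mul(Add(-15, -4), Pow(Mul(Rational(1, 3), 4, Add(-4, 4)), 2)) = Mul(-19, Pow(Mul(Rational(1, 3), 4, 0), 2)) = Mul(-19, Pow(0, 2)) = Mul(-19, 0) = 0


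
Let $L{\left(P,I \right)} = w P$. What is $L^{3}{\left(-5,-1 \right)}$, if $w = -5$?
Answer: $15625$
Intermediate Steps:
$L{\left(P,I \right)} = - 5 P$
$L^{3}{\left(-5,-1 \right)} = \left(\left(-5\right) \left(-5\right)\right)^{3} = 25^{3} = 15625$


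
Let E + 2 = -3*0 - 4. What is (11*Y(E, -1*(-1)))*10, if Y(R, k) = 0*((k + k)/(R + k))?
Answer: 0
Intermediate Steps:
E = -6 (E = -2 + (-3*0 - 4) = -2 + (0 - 4) = -2 - 4 = -6)
Y(R, k) = 0 (Y(R, k) = 0*((2*k)/(R + k)) = 0*(2*k/(R + k)) = 0)
(11*Y(E, -1*(-1)))*10 = (11*0)*10 = 0*10 = 0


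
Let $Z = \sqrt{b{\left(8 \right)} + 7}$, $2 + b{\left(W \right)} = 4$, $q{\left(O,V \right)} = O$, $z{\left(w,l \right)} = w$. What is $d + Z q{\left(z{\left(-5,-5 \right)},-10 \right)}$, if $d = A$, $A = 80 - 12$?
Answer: $53$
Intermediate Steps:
$b{\left(W \right)} = 2$ ($b{\left(W \right)} = -2 + 4 = 2$)
$A = 68$
$d = 68$
$Z = 3$ ($Z = \sqrt{2 + 7} = \sqrt{9} = 3$)
$d + Z q{\left(z{\left(-5,-5 \right)},-10 \right)} = 68 + 3 \left(-5\right) = 68 - 15 = 53$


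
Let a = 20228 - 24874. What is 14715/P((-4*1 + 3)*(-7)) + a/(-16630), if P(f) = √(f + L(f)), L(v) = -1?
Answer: 2323/8315 + 4905*√6/2 ≈ 6007.7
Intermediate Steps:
P(f) = √(-1 + f) (P(f) = √(f - 1) = √(-1 + f))
a = -4646
14715/P((-4*1 + 3)*(-7)) + a/(-16630) = 14715/(√(-1 + (-4*1 + 3)*(-7))) - 4646/(-16630) = 14715/(√(-1 + (-4 + 3)*(-7))) - 4646*(-1/16630) = 14715/(√(-1 - 1*(-7))) + 2323/8315 = 14715/(√(-1 + 7)) + 2323/8315 = 14715/(√6) + 2323/8315 = 14715*(√6/6) + 2323/8315 = 4905*√6/2 + 2323/8315 = 2323/8315 + 4905*√6/2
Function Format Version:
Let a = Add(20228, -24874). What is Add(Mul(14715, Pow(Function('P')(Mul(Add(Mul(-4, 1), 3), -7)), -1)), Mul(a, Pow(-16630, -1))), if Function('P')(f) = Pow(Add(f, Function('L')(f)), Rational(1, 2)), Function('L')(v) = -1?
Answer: Add(Rational(2323, 8315), Mul(Rational(4905, 2), Pow(6, Rational(1, 2)))) ≈ 6007.7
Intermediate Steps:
Function('P')(f) = Pow(Add(-1, f), Rational(1, 2)) (Function('P')(f) = Pow(Add(f, -1), Rational(1, 2)) = Pow(Add(-1, f), Rational(1, 2)))
a = -4646
Add(Mul(14715, Pow(Function('P')(Mul(Add(Mul(-4, 1), 3), -7)), -1)), Mul(a, Pow(-16630, -1))) = Add(Mul(14715, Pow(Pow(Add(-1, Mul(Add(Mul(-4, 1), 3), -7)), Rational(1, 2)), -1)), Mul(-4646, Pow(-16630, -1))) = Add(Mul(14715, Pow(Pow(Add(-1, Mul(Add(-4, 3), -7)), Rational(1, 2)), -1)), Mul(-4646, Rational(-1, 16630))) = Add(Mul(14715, Pow(Pow(Add(-1, Mul(-1, -7)), Rational(1, 2)), -1)), Rational(2323, 8315)) = Add(Mul(14715, Pow(Pow(Add(-1, 7), Rational(1, 2)), -1)), Rational(2323, 8315)) = Add(Mul(14715, Pow(Pow(6, Rational(1, 2)), -1)), Rational(2323, 8315)) = Add(Mul(14715, Mul(Rational(1, 6), Pow(6, Rational(1, 2)))), Rational(2323, 8315)) = Add(Mul(Rational(4905, 2), Pow(6, Rational(1, 2))), Rational(2323, 8315)) = Add(Rational(2323, 8315), Mul(Rational(4905, 2), Pow(6, Rational(1, 2))))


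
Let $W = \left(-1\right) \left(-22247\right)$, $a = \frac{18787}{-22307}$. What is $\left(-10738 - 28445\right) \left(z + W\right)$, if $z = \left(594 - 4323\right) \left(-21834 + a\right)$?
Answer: $- \frac{71186876683255482}{22307} \approx -3.1912 \cdot 10^{12}$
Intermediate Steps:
$a = - \frac{18787}{22307}$ ($a = 18787 \left(- \frac{1}{22307}\right) = - \frac{18787}{22307} \approx -0.8422$)
$z = \frac{1816283377425}{22307}$ ($z = \left(594 - 4323\right) \left(-21834 - \frac{18787}{22307}\right) = \left(-3729\right) \left(- \frac{487069825}{22307}\right) = \frac{1816283377425}{22307} \approx 8.1422 \cdot 10^{7}$)
$W = 22247$
$\left(-10738 - 28445\right) \left(z + W\right) = \left(-10738 - 28445\right) \left(\frac{1816283377425}{22307} + 22247\right) = \left(-39183\right) \frac{1816779641254}{22307} = - \frac{71186876683255482}{22307}$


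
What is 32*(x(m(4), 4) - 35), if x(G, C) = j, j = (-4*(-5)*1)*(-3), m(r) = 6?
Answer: -3040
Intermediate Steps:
j = -60 (j = (20*1)*(-3) = 20*(-3) = -60)
x(G, C) = -60
32*(x(m(4), 4) - 35) = 32*(-60 - 35) = 32*(-95) = -3040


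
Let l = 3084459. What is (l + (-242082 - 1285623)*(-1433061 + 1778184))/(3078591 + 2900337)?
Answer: -10984230172/124561 ≈ -88184.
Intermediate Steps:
(l + (-242082 - 1285623)*(-1433061 + 1778184))/(3078591 + 2900337) = (3084459 + (-242082 - 1285623)*(-1433061 + 1778184))/(3078591 + 2900337) = (3084459 - 1527705*345123)/5978928 = (3084459 - 527246132715)*(1/5978928) = -527243048256*1/5978928 = -10984230172/124561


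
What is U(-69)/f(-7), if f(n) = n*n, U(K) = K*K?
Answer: 4761/49 ≈ 97.163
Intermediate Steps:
U(K) = K²
f(n) = n²
U(-69)/f(-7) = (-69)²/((-7)²) = 4761/49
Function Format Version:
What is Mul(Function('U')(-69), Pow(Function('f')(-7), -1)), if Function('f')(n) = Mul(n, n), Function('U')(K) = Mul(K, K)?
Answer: Rational(4761, 49) ≈ 97.163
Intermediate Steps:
Function('U')(K) = Pow(K, 2)
Function('f')(n) = Pow(n, 2)
Mul(Function('U')(-69), Pow(Function('f')(-7), -1)) = Mul(Pow(-69, 2), Pow(Pow(-7, 2), -1)) = Mul(4761, Pow(49, -1)) = Mul(4761, Rational(1, 49)) = Rational(4761, 49)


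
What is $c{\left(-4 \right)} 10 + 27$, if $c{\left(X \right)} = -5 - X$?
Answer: $17$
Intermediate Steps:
$c{\left(-4 \right)} 10 + 27 = \left(-5 - -4\right) 10 + 27 = \left(-5 + 4\right) 10 + 27 = \left(-1\right) 10 + 27 = -10 + 27 = 17$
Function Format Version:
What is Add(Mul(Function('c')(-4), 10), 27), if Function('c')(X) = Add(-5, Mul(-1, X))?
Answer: 17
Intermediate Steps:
Add(Mul(Function('c')(-4), 10), 27) = Add(Mul(Add(-5, Mul(-1, -4)), 10), 27) = Add(Mul(Add(-5, 4), 10), 27) = Add(Mul(-1, 10), 27) = Add(-10, 27) = 17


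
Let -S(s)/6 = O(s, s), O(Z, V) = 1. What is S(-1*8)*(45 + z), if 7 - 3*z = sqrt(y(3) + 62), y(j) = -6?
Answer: -284 + 4*sqrt(14) ≈ -269.03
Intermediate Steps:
z = 7/3 - 2*sqrt(14)/3 (z = 7/3 - sqrt(-6 + 62)/3 = 7/3 - 2*sqrt(14)/3 ≈ -0.16110)
S(s) = -6 (S(s) = -6*1 = -6)
S(-1*8)*(45 + z) = -6*(45 + (7/3 - 2*sqrt(14)/3)) = -6*(142/3 - 2*sqrt(14)/3) = -284 + 4*sqrt(14)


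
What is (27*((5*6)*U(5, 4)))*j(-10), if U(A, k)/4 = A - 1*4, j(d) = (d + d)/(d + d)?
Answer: 3240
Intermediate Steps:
j(d) = 1 (j(d) = (2*d)/((2*d)) = (2*d)*(1/(2*d)) = 1)
U(A, k) = -16 + 4*A (U(A, k) = 4*(A - 1*4) = 4*(A - 4) = 4*(-4 + A) = -16 + 4*A)
(27*((5*6)*U(5, 4)))*j(-10) = (27*((5*6)*(-16 + 4*5)))*1 = (27*(30*(-16 + 20)))*1 = (27*(30*4))*1 = (27*120)*1 = 3240*1 = 3240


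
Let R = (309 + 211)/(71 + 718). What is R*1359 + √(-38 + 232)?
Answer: 235560/263 + √194 ≈ 909.59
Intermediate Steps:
R = 520/789 ≈ 0.65906
R*1359 + √(-38 + 232) = (520/789)*1359 + √(-38 + 232) = 235560/263 + √194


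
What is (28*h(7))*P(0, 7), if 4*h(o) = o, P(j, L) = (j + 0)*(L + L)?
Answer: 0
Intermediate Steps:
P(j, L) = 2*L*j (P(j, L) = j*(2*L) = 2*L*j)
h(o) = o/4
(28*h(7))*P(0, 7) = (28*((¼)*7))*(2*7*0) = (28*(7/4))*0 = 49*0 = 0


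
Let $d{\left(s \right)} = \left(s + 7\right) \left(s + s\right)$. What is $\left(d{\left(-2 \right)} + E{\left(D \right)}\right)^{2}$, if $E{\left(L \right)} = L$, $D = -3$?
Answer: $529$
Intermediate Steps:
$d{\left(s \right)} = 2 s \left(7 + s\right)$ ($d{\left(s \right)} = \left(7 + s\right) 2 s = 2 s \left(7 + s\right)$)
$\left(d{\left(-2 \right)} + E{\left(D \right)}\right)^{2} = \left(2 \left(-2\right) \left(7 - 2\right) - 3\right)^{2} = \left(2 \left(-2\right) 5 - 3\right)^{2} = \left(-20 - 3\right)^{2} = \left(-23\right)^{2} = 529$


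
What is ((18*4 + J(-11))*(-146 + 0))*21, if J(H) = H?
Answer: -187026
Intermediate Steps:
((18*4 + J(-11))*(-146 + 0))*21 = ((18*4 - 11)*(-146 + 0))*21 = ((72 - 11)*(-146))*21 = (61*(-146))*21 = -8906*21 = -187026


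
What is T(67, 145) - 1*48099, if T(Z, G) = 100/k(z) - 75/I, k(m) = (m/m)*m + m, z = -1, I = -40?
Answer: -385177/8 ≈ -48147.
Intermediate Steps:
k(m) = 2*m (k(m) = 1*m + m = m + m = 2*m)
T(Z, G) = -385/8 (T(Z, G) = 100/((2*(-1))) - 75/(-40) = 100/(-2) - 75*(-1/40) = 100*(-1/2) + 15/8 = -50 + 15/8 = -385/8)
T(67, 145) - 1*48099 = -385/8 - 1*48099 = -385/8 - 48099 = -385177/8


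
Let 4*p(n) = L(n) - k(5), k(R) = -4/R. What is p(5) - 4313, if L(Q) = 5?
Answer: -86231/20 ≈ -4311.5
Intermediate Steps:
p(n) = 29/20 (p(n) = (5 - (-4)/5)/4 = (5 - 1*(-4/5))/4 = (5 + 4/5)/4 = (1/4)*(29/5) = 29/20)
p(5) - 4313 = 29/20 - 4313 = -86231/20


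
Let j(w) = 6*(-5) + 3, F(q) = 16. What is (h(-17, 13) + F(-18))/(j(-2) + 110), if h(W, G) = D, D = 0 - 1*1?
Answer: 15/83 ≈ 0.18072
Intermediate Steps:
D = -1 (D = 0 - 1 = -1)
h(W, G) = -1
j(w) = -27 (j(w) = -30 + 3 = -27)
(h(-17, 13) + F(-18))/(j(-2) + 110) = (-1 + 16)/(-27 + 110) = 15/83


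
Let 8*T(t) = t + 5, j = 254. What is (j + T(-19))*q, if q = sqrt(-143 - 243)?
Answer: 1009*I*sqrt(386)/4 ≈ 4955.9*I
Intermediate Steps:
T(t) = 5/8 + t/8 (T(t) = (t + 5)/8 = (5 + t)/8 = 5/8 + t/8)
q = I*sqrt(386) (q = sqrt(-386) = I*sqrt(386) ≈ 19.647*I)
(j + T(-19))*q = (254 + (5/8 + (1/8)*(-19)))*(I*sqrt(386)) = (254 + (5/8 - 19/8))*(I*sqrt(386)) = (254 - 7/4)*(I*sqrt(386)) = 1009*(I*sqrt(386))/4 = 1009*I*sqrt(386)/4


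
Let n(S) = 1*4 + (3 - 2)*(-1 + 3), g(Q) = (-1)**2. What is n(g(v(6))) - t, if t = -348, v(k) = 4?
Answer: 354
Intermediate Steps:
g(Q) = 1
n(S) = 6 (n(S) = 4 + 1*2 = 4 + 2 = 6)
n(g(v(6))) - t = 6 - 1*(-348) = 6 + 348 = 354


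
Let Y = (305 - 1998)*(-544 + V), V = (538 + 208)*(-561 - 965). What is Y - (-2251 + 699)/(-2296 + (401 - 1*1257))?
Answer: 379860407643/197 ≈ 1.9282e+9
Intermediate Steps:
V = -1138396 (V = 746*(-1526) = -1138396)
Y = 1928225420 (Y = (305 - 1998)*(-544 - 1138396) = -1693*(-1138940) = 1928225420)
Y - (-2251 + 699)/(-2296 + (401 - 1*1257)) = 1928225420 - (-2251 + 699)/(-2296 + (401 - 1*1257)) = 1928225420 - (-1552)/(-2296 + (401 - 1257)) = 1928225420 - (-1552)/(-2296 - 856) = 1928225420 - (-1552)/(-3152) = 1928225420 - (-1552)*(-1)/3152 = 1928225420 - 1*97/197 = 1928225420 - 97/197 = 379860407643/197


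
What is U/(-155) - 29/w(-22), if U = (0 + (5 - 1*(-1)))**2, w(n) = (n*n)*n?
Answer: -378833/1650440 ≈ -0.22953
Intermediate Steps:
w(n) = n**3 (w(n) = n**2*n = n**3)
U = 36 (U = (0 + (5 + 1))**2 = (0 + 6)**2 = 6**2 = 36)
U/(-155) - 29/w(-22) = 36/(-155) - 29/((-22)**3) = 36*(-1/155) - 29/(-10648) = -36/155 - 29*(-1/10648) = -36/155 + 29/10648 = -378833/1650440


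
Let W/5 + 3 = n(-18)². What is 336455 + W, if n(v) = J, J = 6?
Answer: 336620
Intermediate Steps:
n(v) = 6
W = 165 (W = -15 + 5*6² = -15 + 5*36 = -15 + 180 = 165)
336455 + W = 336455 + 165 = 336620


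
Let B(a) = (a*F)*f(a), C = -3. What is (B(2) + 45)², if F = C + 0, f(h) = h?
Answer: 1089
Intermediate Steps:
F = -3 (F = -3 + 0 = -3)
B(a) = -3*a² (B(a) = (a*(-3))*a = (-3*a)*a = -3*a²)
(B(2) + 45)² = (-3*2² + 45)² = (-3*4 + 45)² = (-12 + 45)² = 33² = 1089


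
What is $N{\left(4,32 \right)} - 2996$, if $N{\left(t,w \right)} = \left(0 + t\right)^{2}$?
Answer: $-2980$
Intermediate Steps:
$N{\left(t,w \right)} = t^{2}$
$N{\left(4,32 \right)} - 2996 = 4^{2} - 2996 = 16 - 2996 = -2980$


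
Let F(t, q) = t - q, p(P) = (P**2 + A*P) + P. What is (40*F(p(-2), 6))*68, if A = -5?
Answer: 16320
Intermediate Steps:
p(P) = P**2 - 4*P (p(P) = (P**2 - 5*P) + P = P**2 - 4*P)
(40*F(p(-2), 6))*68 = (40*(-2*(-4 - 2) - 1*6))*68 = (40*(-2*(-6) - 6))*68 = (40*(12 - 6))*68 = (40*6)*68 = 240*68 = 16320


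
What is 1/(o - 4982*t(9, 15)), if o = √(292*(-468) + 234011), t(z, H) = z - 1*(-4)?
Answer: -64766/4194537401 - √97355/4194537401 ≈ -1.5515e-5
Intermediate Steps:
t(z, H) = 4 + z (t(z, H) = z + 4 = 4 + z)
o = √97355 (o = √(-136656 + 234011) = √97355 ≈ 312.02)
1/(o - 4982*t(9, 15)) = 1/(√97355 - 4982*(4 + 9)) = 1/(√97355 - 4982*13) = 1/(√97355 - 64766) = 1/(-64766 + √97355)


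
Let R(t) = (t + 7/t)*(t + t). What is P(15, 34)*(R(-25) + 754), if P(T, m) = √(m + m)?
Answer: 4036*√17 ≈ 16641.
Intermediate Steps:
R(t) = 2*t*(t + 7/t) (R(t) = (t + 7/t)*(2*t) = 2*t*(t + 7/t))
P(T, m) = √2*√m (P(T, m) = √(2*m) = √2*√m)
P(15, 34)*(R(-25) + 754) = (√2*√34)*((14 + 2*(-25)²) + 754) = (2*√17)*((14 + 2*625) + 754) = (2*√17)*((14 + 1250) + 754) = (2*√17)*(1264 + 754) = (2*√17)*2018 = 4036*√17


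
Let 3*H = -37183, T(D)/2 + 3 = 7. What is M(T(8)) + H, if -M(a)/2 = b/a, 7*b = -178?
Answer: -520295/42 ≈ -12388.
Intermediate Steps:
b = -178/7 (b = (⅐)*(-178) = -178/7 ≈ -25.429)
T(D) = 8 (T(D) = -6 + 2*7 = -6 + 14 = 8)
M(a) = 356/(7*a) (M(a) = -(-356)/(7*a) = 356/(7*a))
H = -37183/3 (H = (⅓)*(-37183) = -37183/3 ≈ -12394.)
M(T(8)) + H = (356/7)/8 - 37183/3 = (356/7)*(⅛) - 37183/3 = 89/14 - 37183/3 = -520295/42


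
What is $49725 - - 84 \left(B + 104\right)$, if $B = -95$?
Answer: $50481$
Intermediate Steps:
$49725 - - 84 \left(B + 104\right) = 49725 - - 84 \left(-95 + 104\right) = 49725 - \left(-84\right) 9 = 49725 - -756 = 49725 + 756 = 50481$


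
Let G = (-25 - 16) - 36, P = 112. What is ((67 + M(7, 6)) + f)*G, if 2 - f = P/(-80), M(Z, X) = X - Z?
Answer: -26719/5 ≈ -5343.8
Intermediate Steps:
G = -77 (G = -41 - 36 = -77)
f = 17/5 (f = 2 - 112/(-80) = 2 - 112*(-1)/80 = 2 - 1*(-7/5) = 2 + 7/5 = 17/5 ≈ 3.4000)
((67 + M(7, 6)) + f)*G = ((67 + (6 - 1*7)) + 17/5)*(-77) = ((67 + (6 - 7)) + 17/5)*(-77) = ((67 - 1) + 17/5)*(-77) = (66 + 17/5)*(-77) = (347/5)*(-77) = -26719/5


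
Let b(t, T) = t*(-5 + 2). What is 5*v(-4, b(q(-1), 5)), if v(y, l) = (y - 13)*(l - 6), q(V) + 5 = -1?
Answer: -1020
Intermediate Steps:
q(V) = -6 (q(V) = -5 - 1 = -6)
b(t, T) = -3*t (b(t, T) = t*(-3) = -3*t)
v(y, l) = (-13 + y)*(-6 + l)
5*v(-4, b(q(-1), 5)) = 5*(78 - (-39)*(-6) - 6*(-4) - 3*(-6)*(-4)) = 5*(78 - 13*18 + 24 + 18*(-4)) = 5*(78 - 234 + 24 - 72) = 5*(-204) = -1020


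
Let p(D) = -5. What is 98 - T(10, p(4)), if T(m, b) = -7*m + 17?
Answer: 151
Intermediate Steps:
T(m, b) = 17 - 7*m
98 - T(10, p(4)) = 98 - (17 - 7*10) = 98 - (17 - 70) = 98 - 1*(-53) = 98 + 53 = 151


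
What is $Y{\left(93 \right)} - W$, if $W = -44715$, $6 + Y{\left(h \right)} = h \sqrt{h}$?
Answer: $44709 + 93 \sqrt{93} \approx 45606.0$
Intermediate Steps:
$Y{\left(h \right)} = -6 + h^{\frac{3}{2}}$ ($Y{\left(h \right)} = -6 + h \sqrt{h} = -6 + h^{\frac{3}{2}}$)
$Y{\left(93 \right)} - W = \left(-6 + 93^{\frac{3}{2}}\right) - -44715 = \left(-6 + 93 \sqrt{93}\right) + 44715 = 44709 + 93 \sqrt{93}$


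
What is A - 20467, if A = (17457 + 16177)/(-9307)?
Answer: -190520003/9307 ≈ -20471.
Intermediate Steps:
A = -33634/9307 (A = 33634*(-1/9307) = -33634/9307 ≈ -3.6138)
A - 20467 = -33634/9307 - 20467 = -190520003/9307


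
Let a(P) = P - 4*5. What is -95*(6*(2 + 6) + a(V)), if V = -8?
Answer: -1900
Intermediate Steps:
a(P) = -20 + P (a(P) = P - 20 = -20 + P)
-95*(6*(2 + 6) + a(V)) = -95*(6*(2 + 6) + (-20 - 8)) = -95*(6*8 - 28) = -95*(48 - 28) = -95*20 = -1900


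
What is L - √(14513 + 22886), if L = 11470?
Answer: 11470 - √37399 ≈ 11277.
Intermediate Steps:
L - √(14513 + 22886) = 11470 - √(14513 + 22886) = 11470 - √37399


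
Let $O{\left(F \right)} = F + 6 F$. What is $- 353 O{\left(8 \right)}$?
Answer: $-19768$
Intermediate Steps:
$O{\left(F \right)} = 7 F$
$- 353 O{\left(8 \right)} = - 353 \cdot 7 \cdot 8 = \left(-353\right) 56 = -19768$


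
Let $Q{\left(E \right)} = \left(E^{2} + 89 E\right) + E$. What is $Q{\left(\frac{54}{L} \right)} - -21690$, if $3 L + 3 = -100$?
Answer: $\frac{228633714}{10609} \approx 21551.0$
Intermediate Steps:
$L = - \frac{103}{3}$ ($L = -1 + \frac{1}{3} \left(-100\right) = -1 - \frac{100}{3} = - \frac{103}{3} \approx -34.333$)
$Q{\left(E \right)} = E^{2} + 90 E$
$Q{\left(\frac{54}{L} \right)} - -21690 = \frac{54}{- \frac{103}{3}} \left(90 + \frac{54}{- \frac{103}{3}}\right) - -21690 = 54 \left(- \frac{3}{103}\right) \left(90 + 54 \left(- \frac{3}{103}\right)\right) + 21690 = - \frac{162 \left(90 - \frac{162}{103}\right)}{103} + 21690 = \left(- \frac{162}{103}\right) \frac{9108}{103} + 21690 = - \frac{1475496}{10609} + 21690 = \frac{228633714}{10609}$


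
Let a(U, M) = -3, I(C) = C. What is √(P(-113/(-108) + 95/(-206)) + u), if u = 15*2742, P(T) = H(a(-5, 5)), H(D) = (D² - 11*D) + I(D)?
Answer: √41169 ≈ 202.90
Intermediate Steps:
H(D) = D² - 10*D (H(D) = (D² - 11*D) + D = D² - 10*D)
P(T) = 39 (P(T) = -3*(-10 - 3) = -3*(-13) = 39)
u = 41130
√(P(-113/(-108) + 95/(-206)) + u) = √(39 + 41130) = √41169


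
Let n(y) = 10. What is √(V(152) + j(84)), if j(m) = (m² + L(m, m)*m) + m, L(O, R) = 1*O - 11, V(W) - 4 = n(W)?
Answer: √13286 ≈ 115.26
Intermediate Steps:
V(W) = 14 (V(W) = 4 + 10 = 14)
L(O, R) = -11 + O (L(O, R) = O - 11 = -11 + O)
j(m) = m + m² + m*(-11 + m) (j(m) = (m² + (-11 + m)*m) + m = (m² + m*(-11 + m)) + m = m + m² + m*(-11 + m))
√(V(152) + j(84)) = √(14 + 2*84*(-5 + 84)) = √(14 + 2*84*79) = √(14 + 13272) = √13286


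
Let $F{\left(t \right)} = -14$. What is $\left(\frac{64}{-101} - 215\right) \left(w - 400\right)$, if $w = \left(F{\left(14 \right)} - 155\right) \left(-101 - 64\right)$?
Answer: $- \frac{598595815}{101} \approx -5.9267 \cdot 10^{6}$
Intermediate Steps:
$w = 27885$ ($w = \left(-14 - 155\right) \left(-101 - 64\right) = \left(-169\right) \left(-165\right) = 27885$)
$\left(\frac{64}{-101} - 215\right) \left(w - 400\right) = \left(\frac{64}{-101} - 215\right) \left(27885 - 400\right) = \left(64 \left(- \frac{1}{101}\right) - 215\right) \left(27885 - 400\right) = \left(- \frac{64}{101} - 215\right) 27485 = \left(- \frac{21779}{101}\right) 27485 = - \frac{598595815}{101}$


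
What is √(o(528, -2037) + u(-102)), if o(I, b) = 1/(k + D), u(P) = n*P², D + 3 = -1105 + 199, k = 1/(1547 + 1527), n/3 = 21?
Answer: √5117714732942186090/2794265 ≈ 809.60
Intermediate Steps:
n = 63 (n = 3*21 = 63)
k = 1/3074 ≈ 0.00032531
D = -909 (D = -3 + (-1105 + 199) = -3 - 906 = -909)
u(P) = 63*P²
o(I, b) = -3074/2794265 (o(I, b) = 1/(1/3074 - 909) = 1/(-2794265/3074) = -3074/2794265)
√(o(528, -2037) + u(-102)) = √(-3074/2794265 + 63*(-102)²) = √(-3074/2794265 + 63*10404) = √(-3074/2794265 + 655452) = √(1831506579706/2794265) = √5117714732942186090/2794265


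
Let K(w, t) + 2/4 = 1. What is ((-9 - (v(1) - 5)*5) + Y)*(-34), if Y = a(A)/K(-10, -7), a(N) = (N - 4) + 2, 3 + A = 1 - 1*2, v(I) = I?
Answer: 34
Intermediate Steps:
K(w, t) = 1/2 (K(w, t) = -1/2 + 1 = 1/2)
A = -4 (A = -3 + (1 - 1*2) = -3 + (1 - 2) = -3 - 1 = -4)
a(N) = -2 + N (a(N) = (-4 + N) + 2 = -2 + N)
Y = -12 (Y = (-2 - 4)/(1/2) = -6*2 = -12)
((-9 - (v(1) - 5)*5) + Y)*(-34) = ((-9 - (1 - 5)*5) - 12)*(-34) = ((-9 - (-4)*5) - 12)*(-34) = ((-9 - 1*(-20)) - 12)*(-34) = ((-9 + 20) - 12)*(-34) = (11 - 12)*(-34) = -1*(-34) = 34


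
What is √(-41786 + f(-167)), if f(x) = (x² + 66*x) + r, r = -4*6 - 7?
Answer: 5*I*√998 ≈ 157.96*I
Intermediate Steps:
r = -31 (r = -24 - 7 = -31)
f(x) = -31 + x² + 66*x (f(x) = (x² + 66*x) - 31 = -31 + x² + 66*x)
√(-41786 + f(-167)) = √(-41786 + (-31 + (-167)² + 66*(-167))) = √(-41786 + (-31 + 27889 - 11022)) = √(-41786 + 16836) = √(-24950) = 5*I*√998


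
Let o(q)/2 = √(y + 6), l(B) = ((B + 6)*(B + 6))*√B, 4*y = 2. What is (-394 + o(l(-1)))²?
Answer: (394 - √26)² ≈ 1.5124e+5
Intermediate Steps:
y = ½ (y = (¼)*2 = ½ ≈ 0.50000)
l(B) = √B*(6 + B)² (l(B) = ((6 + B)*(6 + B))*√B = (6 + B)²*√B = √B*(6 + B)²)
o(q) = √26 (o(q) = 2*√(½ + 6) = 2*√(13/2) = 2*(√26/2) = √26)
(-394 + o(l(-1)))² = (-394 + √26)²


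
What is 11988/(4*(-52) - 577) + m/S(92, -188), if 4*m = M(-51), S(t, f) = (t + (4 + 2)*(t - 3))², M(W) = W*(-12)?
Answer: -4697689383/307622660 ≈ -15.271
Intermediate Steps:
M(W) = -12*W
S(t, f) = (-18 + 7*t)² (S(t, f) = (t + 6*(-3 + t))² = (t + (-18 + 6*t))² = (-18 + 7*t)²)
m = 153 (m = (-12*(-51))/4 = (¼)*612 = 153)
11988/(4*(-52) - 577) + m/S(92, -188) = 11988/(4*(-52) - 577) + 153/((-18 + 7*92)²) = 11988/(-208 - 577) + 153/((-18 + 644)²) = 11988/(-785) + 153/(626²) = 11988*(-1/785) + 153/391876 = -11988/785 + 153*(1/391876) = -11988/785 + 153/391876 = -4697689383/307622660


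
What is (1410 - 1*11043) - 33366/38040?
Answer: -61078781/6340 ≈ -9633.9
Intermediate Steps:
(1410 - 1*11043) - 33366/38040 = (1410 - 11043) - 33366/38040 = -9633 - 1*5561/6340 = -9633 - 5561/6340 = -61078781/6340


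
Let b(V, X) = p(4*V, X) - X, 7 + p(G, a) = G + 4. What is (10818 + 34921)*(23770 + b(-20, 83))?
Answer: 1079623356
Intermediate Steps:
p(G, a) = -3 + G (p(G, a) = -7 + (G + 4) = -7 + (4 + G) = -3 + G)
b(V, X) = -3 - X + 4*V (b(V, X) = (-3 + 4*V) - X = -3 - X + 4*V)
(10818 + 34921)*(23770 + b(-20, 83)) = (10818 + 34921)*(23770 + (-3 - 1*83 + 4*(-20))) = 45739*(23770 + (-3 - 83 - 80)) = 45739*(23770 - 166) = 45739*23604 = 1079623356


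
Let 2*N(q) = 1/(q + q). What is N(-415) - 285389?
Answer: -473745741/1660 ≈ -2.8539e+5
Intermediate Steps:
N(q) = 1/(4*q) (N(q) = 1/(2*(q + q)) = 1/(2*((2*q))) = (1/(2*q))/2 = 1/(4*q))
N(-415) - 285389 = (¼)/(-415) - 285389 = (¼)*(-1/415) - 285389 = -1/1660 - 285389 = -473745741/1660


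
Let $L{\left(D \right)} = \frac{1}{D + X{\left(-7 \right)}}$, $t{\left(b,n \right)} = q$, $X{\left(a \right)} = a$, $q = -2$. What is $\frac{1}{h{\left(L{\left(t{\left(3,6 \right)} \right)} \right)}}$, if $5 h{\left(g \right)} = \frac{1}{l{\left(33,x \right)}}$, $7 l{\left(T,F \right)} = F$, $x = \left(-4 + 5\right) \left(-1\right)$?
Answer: $- \frac{5}{7} \approx -0.71429$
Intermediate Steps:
$x = -1$ ($x = 1 \left(-1\right) = -1$)
$t{\left(b,n \right)} = -2$
$L{\left(D \right)} = \frac{1}{-7 + D}$ ($L{\left(D \right)} = \frac{1}{D - 7} = \frac{1}{-7 + D}$)
$l{\left(T,F \right)} = \frac{F}{7}$
$h{\left(g \right)} = - \frac{7}{5}$ ($h{\left(g \right)} = \frac{1}{5 \cdot \frac{1}{7} \left(-1\right)} = \frac{1}{5 \left(- \frac{1}{7}\right)} = \frac{1}{5} \left(-7\right) = - \frac{7}{5}$)
$\frac{1}{h{\left(L{\left(t{\left(3,6 \right)} \right)} \right)}} = \frac{1}{- \frac{7}{5}} = - \frac{5}{7}$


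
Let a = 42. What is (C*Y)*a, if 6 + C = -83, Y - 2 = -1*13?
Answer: 41118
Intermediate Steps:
Y = -11 (Y = 2 - 1*13 = 2 - 13 = -11)
C = -89 (C = -6 - 83 = -89)
(C*Y)*a = -89*(-11)*42 = 979*42 = 41118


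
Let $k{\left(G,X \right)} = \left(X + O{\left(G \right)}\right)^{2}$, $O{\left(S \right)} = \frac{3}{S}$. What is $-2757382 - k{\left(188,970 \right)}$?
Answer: $- \frac{130713173177}{35344} \approx -3.6983 \cdot 10^{6}$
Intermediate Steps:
$k{\left(G,X \right)} = \left(X + \frac{3}{G}\right)^{2}$
$-2757382 - k{\left(188,970 \right)} = -2757382 - \frac{\left(3 + 188 \cdot 970\right)^{2}}{35344} = -2757382 - \frac{\left(3 + 182360\right)^{2}}{35344} = -2757382 - \frac{182363^{2}}{35344} = -2757382 - \frac{1}{35344} \cdot 33256263769 = -2757382 - \frac{33256263769}{35344} = - \frac{130713173177}{35344}$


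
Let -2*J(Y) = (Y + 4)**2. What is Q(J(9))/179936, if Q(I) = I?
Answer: -169/359872 ≈ -0.00046961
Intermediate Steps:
J(Y) = -(4 + Y)**2/2 (J(Y) = -(Y + 4)**2/2 = -(4 + Y)**2/2)
Q(J(9))/179936 = -(4 + 9)**2/2/179936 = -1/2*13**2*(1/179936) = -1/2*169*(1/179936) = -169/2*1/179936 = -169/359872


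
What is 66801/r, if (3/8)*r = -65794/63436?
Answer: -3178191177/131588 ≈ -24153.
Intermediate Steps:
r = -131588/47577 (r = 8*(-65794/63436)/3 = 8*(-65794*1/63436)/3 = (8/3)*(-32897/31718) = -131588/47577 ≈ -2.7658)
66801/r = 66801/(-131588/47577) = 66801*(-47577/131588) = -3178191177/131588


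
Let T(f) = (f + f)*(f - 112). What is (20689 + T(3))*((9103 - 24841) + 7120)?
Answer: -172661630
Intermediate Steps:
T(f) = 2*f*(-112 + f) (T(f) = (2*f)*(-112 + f) = 2*f*(-112 + f))
(20689 + T(3))*((9103 - 24841) + 7120) = (20689 + 2*3*(-112 + 3))*((9103 - 24841) + 7120) = (20689 + 2*3*(-109))*(-15738 + 7120) = (20689 - 654)*(-8618) = 20035*(-8618) = -172661630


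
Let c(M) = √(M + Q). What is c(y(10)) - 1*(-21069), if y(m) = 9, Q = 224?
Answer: 21069 + √233 ≈ 21084.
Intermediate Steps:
c(M) = √(224 + M) (c(M) = √(M + 224) = √(224 + M))
c(y(10)) - 1*(-21069) = √(224 + 9) - 1*(-21069) = √233 + 21069 = 21069 + √233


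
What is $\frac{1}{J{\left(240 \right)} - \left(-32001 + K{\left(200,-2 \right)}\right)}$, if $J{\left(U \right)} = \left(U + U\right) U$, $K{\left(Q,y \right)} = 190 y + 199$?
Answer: $\frac{1}{147382} \approx 6.7851 \cdot 10^{-6}$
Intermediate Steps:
$K{\left(Q,y \right)} = 199 + 190 y$
$J{\left(U \right)} = 2 U^{2}$ ($J{\left(U \right)} = 2 U U = 2 U^{2}$)
$\frac{1}{J{\left(240 \right)} - \left(-32001 + K{\left(200,-2 \right)}\right)} = \frac{1}{2 \cdot 240^{2} + \left(32001 - \left(199 + 190 \left(-2\right)\right)\right)} = \frac{1}{2 \cdot 57600 + \left(32001 - \left(199 - 380\right)\right)} = \frac{1}{115200 + \left(32001 - -181\right)} = \frac{1}{115200 + \left(32001 + 181\right)} = \frac{1}{115200 + 32182} = \frac{1}{147382}$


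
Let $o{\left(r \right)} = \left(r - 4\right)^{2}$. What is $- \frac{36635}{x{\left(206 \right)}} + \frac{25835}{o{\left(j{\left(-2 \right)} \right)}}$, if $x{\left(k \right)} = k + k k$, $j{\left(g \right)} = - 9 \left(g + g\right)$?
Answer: $\frac{532070915}{21832704} \approx 24.37$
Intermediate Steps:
$j{\left(g \right)} = - 18 g$ ($j{\left(g \right)} = - 9 \cdot 2 g = - 18 g$)
$x{\left(k \right)} = k + k^{2}$
$o{\left(r \right)} = \left(-4 + r\right)^{2}$
$- \frac{36635}{x{\left(206 \right)}} + \frac{25835}{o{\left(j{\left(-2 \right)} \right)}} = - \frac{36635}{206 \left(1 + 206\right)} + \frac{25835}{\left(-4 - -36\right)^{2}} = - \frac{36635}{206 \cdot 207} + \frac{25835}{\left(-4 + 36\right)^{2}} = - \frac{36635}{42642} + \frac{25835}{32^{2}} = \left(-36635\right) \frac{1}{42642} + \frac{25835}{1024} = - \frac{36635}{42642} + 25835 \cdot \frac{1}{1024} = - \frac{36635}{42642} + \frac{25835}{1024} = \frac{532070915}{21832704}$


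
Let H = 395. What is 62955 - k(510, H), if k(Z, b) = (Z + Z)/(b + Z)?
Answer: 11394651/181 ≈ 62954.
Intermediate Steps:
k(Z, b) = 2*Z/(Z + b) (k(Z, b) = (2*Z)/(Z + b) = 2*Z/(Z + b))
62955 - k(510, H) = 62955 - 2*510/(510 + 395) = 62955 - 2*510/905 = 62955 - 1*204/181 = 62955 - 204/181 = 11394651/181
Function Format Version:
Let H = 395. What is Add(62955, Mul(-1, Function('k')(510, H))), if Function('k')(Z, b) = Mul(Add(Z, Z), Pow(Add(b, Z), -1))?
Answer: Rational(11394651, 181) ≈ 62954.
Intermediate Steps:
Function('k')(Z, b) = Mul(2, Z, Pow(Add(Z, b), -1)) (Function('k')(Z, b) = Mul(Mul(2, Z), Pow(Add(Z, b), -1)) = Mul(2, Z, Pow(Add(Z, b), -1)))
Add(62955, Mul(-1, Function('k')(510, H))) = Add(62955, Mul(-1, Mul(2, 510, Pow(Add(510, 395), -1)))) = Add(62955, Mul(-1, Mul(2, 510, Pow(905, -1)))) = Add(62955, Mul(-1, Mul(2, 510, Rational(1, 905)))) = Add(62955, Mul(-1, Rational(204, 181))) = Add(62955, Rational(-204, 181)) = Rational(11394651, 181)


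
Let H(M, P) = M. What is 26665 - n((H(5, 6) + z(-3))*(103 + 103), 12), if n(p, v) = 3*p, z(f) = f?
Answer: 25429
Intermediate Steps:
26665 - n((H(5, 6) + z(-3))*(103 + 103), 12) = 26665 - 3*(5 - 3)*(103 + 103) = 26665 - 3*2*206 = 26665 - 3*412 = 26665 - 1*1236 = 26665 - 1236 = 25429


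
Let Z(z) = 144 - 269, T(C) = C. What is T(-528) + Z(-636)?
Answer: -653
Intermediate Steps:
Z(z) = -125
T(-528) + Z(-636) = -528 - 125 = -653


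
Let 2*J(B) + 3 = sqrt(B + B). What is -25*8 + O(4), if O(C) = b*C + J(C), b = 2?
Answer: -387/2 + sqrt(2) ≈ -192.09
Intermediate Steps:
J(B) = -3/2 + sqrt(2)*sqrt(B)/2 (J(B) = -3/2 + sqrt(B + B)/2 = -3/2 + sqrt(2*B)/2 = -3/2 + (sqrt(2)*sqrt(B))/2 = -3/2 + sqrt(2)*sqrt(B)/2)
O(C) = -3/2 + 2*C + sqrt(2)*sqrt(C)/2 (O(C) = 2*C + (-3/2 + sqrt(2)*sqrt(C)/2) = -3/2 + 2*C + sqrt(2)*sqrt(C)/2)
-25*8 + O(4) = -25*8 + (-3/2 + 2*4 + sqrt(2)*sqrt(4)/2) = -200 + (-3/2 + 8 + (1/2)*sqrt(2)*2) = -200 + (-3/2 + 8 + sqrt(2)) = -200 + (13/2 + sqrt(2)) = -387/2 + sqrt(2)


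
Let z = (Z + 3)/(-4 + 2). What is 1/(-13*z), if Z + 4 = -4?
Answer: -2/65 ≈ -0.030769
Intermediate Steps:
Z = -8 (Z = -4 - 4 = -8)
z = 5/2 (z = (-8 + 3)/(-4 + 2) = -5/(-2) = -5*(-½) = 5/2 ≈ 2.5000)
1/(-13*z) = 1/(-13*5/2) = 1/(-65/2) = -2/65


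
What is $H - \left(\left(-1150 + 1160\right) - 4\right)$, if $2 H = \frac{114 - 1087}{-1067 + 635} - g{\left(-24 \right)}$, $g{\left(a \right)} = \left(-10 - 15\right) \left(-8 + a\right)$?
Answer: $- \frac{349811}{864} \approx -404.87$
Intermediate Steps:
$g{\left(a \right)} = 200 - 25 a$ ($g{\left(a \right)} = - 25 \left(-8 + a\right) = 200 - 25 a$)
$H = - \frac{344627}{864}$ ($H = \frac{\frac{114 - 1087}{-1067 + 635} - \left(200 - -600\right)}{2} = \frac{- \frac{973}{-432} - \left(200 + 600\right)}{2} = \frac{\left(-973\right) \left(- \frac{1}{432}\right) - 800}{2} = \frac{\frac{973}{432} - 800}{2} = \frac{1}{2} \left(- \frac{344627}{432}\right) = - \frac{344627}{864} \approx -398.87$)
$H - \left(\left(-1150 + 1160\right) - 4\right) = - \frac{344627}{864} - \left(\left(-1150 + 1160\right) - 4\right) = - \frac{344627}{864} - \left(10 - 4\right) = - \frac{344627}{864} - 6 = - \frac{349811}{864}$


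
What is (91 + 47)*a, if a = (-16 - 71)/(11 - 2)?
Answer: -1334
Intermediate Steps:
a = -29/3 (a = -87/9 = -87*⅑ = -29/3 ≈ -9.6667)
(91 + 47)*a = (91 + 47)*(-29/3) = 138*(-29/3) = -1334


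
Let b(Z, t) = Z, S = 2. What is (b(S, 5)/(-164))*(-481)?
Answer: 481/82 ≈ 5.8659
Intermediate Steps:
(b(S, 5)/(-164))*(-481) = (2/(-164))*(-481) = (2*(-1/164))*(-481) = -1/82*(-481) = 481/82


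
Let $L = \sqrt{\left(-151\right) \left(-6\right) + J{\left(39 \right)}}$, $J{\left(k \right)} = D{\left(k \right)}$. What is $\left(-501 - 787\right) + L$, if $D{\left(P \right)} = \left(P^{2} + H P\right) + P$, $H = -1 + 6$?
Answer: $-1288 + \sqrt{2661} \approx -1236.4$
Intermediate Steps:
$H = 5$
$D{\left(P \right)} = P^{2} + 6 P$ ($D{\left(P \right)} = \left(P^{2} + 5 P\right) + P = P^{2} + 6 P$)
$J{\left(k \right)} = k \left(6 + k\right)$
$L = \sqrt{2661}$ ($L = \sqrt{\left(-151\right) \left(-6\right) + 39 \left(6 + 39\right)} = \sqrt{906 + 39 \cdot 45} = \sqrt{906 + 1755} = \sqrt{2661} \approx 51.585$)
$\left(-501 - 787\right) + L = \left(-501 - 787\right) + \sqrt{2661} = -1288 + \sqrt{2661}$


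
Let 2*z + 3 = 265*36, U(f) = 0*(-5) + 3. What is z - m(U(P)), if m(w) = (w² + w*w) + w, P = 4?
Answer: 9495/2 ≈ 4747.5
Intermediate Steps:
U(f) = 3 (U(f) = 0 + 3 = 3)
z = 9537/2 (z = -3/2 + (265*36)/2 = -3/2 + (½)*9540 = -3/2 + 4770 = 9537/2 ≈ 4768.5)
m(w) = w + 2*w² (m(w) = (w² + w²) + w = 2*w² + w = w + 2*w²)
z - m(U(P)) = 9537/2 - 3*(1 + 2*3) = 9537/2 - 3*(1 + 6) = 9537/2 - 3*7 = 9537/2 - 1*21 = 9537/2 - 21 = 9495/2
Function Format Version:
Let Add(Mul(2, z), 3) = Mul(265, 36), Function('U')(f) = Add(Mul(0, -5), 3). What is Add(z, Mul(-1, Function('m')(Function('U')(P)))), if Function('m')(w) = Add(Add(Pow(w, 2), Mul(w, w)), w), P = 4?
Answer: Rational(9495, 2) ≈ 4747.5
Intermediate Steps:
Function('U')(f) = 3 (Function('U')(f) = Add(0, 3) = 3)
z = Rational(9537, 2) (z = Add(Rational(-3, 2), Mul(Rational(1, 2), Mul(265, 36))) = Add(Rational(-3, 2), Mul(Rational(1, 2), 9540)) = Add(Rational(-3, 2), 4770) = Rational(9537, 2) ≈ 4768.5)
Function('m')(w) = Add(w, Mul(2, Pow(w, 2))) (Function('m')(w) = Add(Add(Pow(w, 2), Pow(w, 2)), w) = Add(Mul(2, Pow(w, 2)), w) = Add(w, Mul(2, Pow(w, 2))))
Add(z, Mul(-1, Function('m')(Function('U')(P)))) = Add(Rational(9537, 2), Mul(-1, Mul(3, Add(1, Mul(2, 3))))) = Add(Rational(9537, 2), Mul(-1, Mul(3, Add(1, 6)))) = Add(Rational(9537, 2), Mul(-1, Mul(3, 7))) = Add(Rational(9537, 2), Mul(-1, 21)) = Add(Rational(9537, 2), -21) = Rational(9495, 2)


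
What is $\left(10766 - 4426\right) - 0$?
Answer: $6340$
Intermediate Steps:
$\left(10766 - 4426\right) - 0 = 6340 + 0 = 6340$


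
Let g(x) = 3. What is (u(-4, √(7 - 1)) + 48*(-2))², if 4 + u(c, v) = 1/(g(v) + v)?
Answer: 29405/3 + 66*√6 ≈ 9963.3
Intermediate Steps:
u(c, v) = -4 + 1/(3 + v)
(u(-4, √(7 - 1)) + 48*(-2))² = ((-11 - 4*√(7 - 1))/(3 + √(7 - 1)) + 48*(-2))² = ((-11 - 4*√6)/(3 + √6) - 96)² = (-96 + (-11 - 4*√6)/(3 + √6))²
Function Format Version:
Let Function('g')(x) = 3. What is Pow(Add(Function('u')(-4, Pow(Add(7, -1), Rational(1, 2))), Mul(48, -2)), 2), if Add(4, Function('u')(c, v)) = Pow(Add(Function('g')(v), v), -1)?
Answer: Add(Rational(29405, 3), Mul(66, Pow(6, Rational(1, 2)))) ≈ 9963.3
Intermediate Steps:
Function('u')(c, v) = Add(-4, Pow(Add(3, v), -1))
Pow(Add(Function('u')(-4, Pow(Add(7, -1), Rational(1, 2))), Mul(48, -2)), 2) = Pow(Add(Mul(Pow(Add(3, Pow(Add(7, -1), Rational(1, 2))), -1), Add(-11, Mul(-4, Pow(Add(7, -1), Rational(1, 2))))), Mul(48, -2)), 2) = Pow(Add(Mul(Pow(Add(3, Pow(6, Rational(1, 2))), -1), Add(-11, Mul(-4, Pow(6, Rational(1, 2))))), -96), 2) = Pow(Add(-96, Mul(Pow(Add(3, Pow(6, Rational(1, 2))), -1), Add(-11, Mul(-4, Pow(6, Rational(1, 2)))))), 2)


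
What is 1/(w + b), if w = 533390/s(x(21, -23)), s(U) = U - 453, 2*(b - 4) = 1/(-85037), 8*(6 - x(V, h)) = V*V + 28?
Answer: -137589866/144594874721 ≈ -0.00095155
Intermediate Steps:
x(V, h) = 5/2 - V**2/8 (x(V, h) = 6 - (V*V + 28)/8 = 6 - (V**2 + 28)/8 = 6 - (28 + V**2)/8 = 6 + (-7/2 - V**2/8) = 5/2 - V**2/8)
b = 680295/170074 (b = 4 + (1/2)/(-85037) = 4 + (1/2)*(-1/85037) = 4 - 1/170074 = 680295/170074 ≈ 4.0000)
s(U) = -453 + U
w = -853424/809 (w = 533390/(-453 + (5/2 - 1/8*21**2)) = 533390/(-453 + (5/2 - 1/8*441)) = 533390/(-453 + (5/2 - 441/8)) = 533390/(-453 - 421/8) = 533390/(-4045/8) = 533390*(-8/4045) = -853424/809 ≈ -1054.9)
1/(w + b) = 1/(-853424/809 + 680295/170074) = 1/(-144594874721/137589866) = -137589866/144594874721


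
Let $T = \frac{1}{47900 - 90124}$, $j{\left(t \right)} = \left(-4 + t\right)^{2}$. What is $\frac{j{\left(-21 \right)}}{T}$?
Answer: $-26390000$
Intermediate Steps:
$T = - \frac{1}{42224}$ ($T = \frac{1}{-42224} = - \frac{1}{42224} \approx -2.3683 \cdot 10^{-5}$)
$\frac{j{\left(-21 \right)}}{T} = \frac{\left(-4 - 21\right)^{2}}{- \frac{1}{42224}} = \left(-25\right)^{2} \left(-42224\right) = 625 \left(-42224\right) = -26390000$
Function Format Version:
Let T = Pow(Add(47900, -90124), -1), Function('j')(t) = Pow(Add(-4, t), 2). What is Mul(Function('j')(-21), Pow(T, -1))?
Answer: -26390000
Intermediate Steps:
T = Rational(-1, 42224) (T = Pow(-42224, -1) = Rational(-1, 42224) ≈ -2.3683e-5)
Mul(Function('j')(-21), Pow(T, -1)) = Mul(Pow(Add(-4, -21), 2), Pow(Rational(-1, 42224), -1)) = Mul(Pow(-25, 2), -42224) = Mul(625, -42224) = -26390000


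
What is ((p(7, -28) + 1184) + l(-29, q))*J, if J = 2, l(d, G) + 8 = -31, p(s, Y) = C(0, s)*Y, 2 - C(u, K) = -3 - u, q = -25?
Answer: 2010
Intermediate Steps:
C(u, K) = 5 + u (C(u, K) = 2 - (-3 - u) = 2 + (3 + u) = 5 + u)
p(s, Y) = 5*Y (p(s, Y) = (5 + 0)*Y = 5*Y)
l(d, G) = -39 (l(d, G) = -8 - 31 = -39)
((p(7, -28) + 1184) + l(-29, q))*J = ((5*(-28) + 1184) - 39)*2 = ((-140 + 1184) - 39)*2 = (1044 - 39)*2 = 1005*2 = 2010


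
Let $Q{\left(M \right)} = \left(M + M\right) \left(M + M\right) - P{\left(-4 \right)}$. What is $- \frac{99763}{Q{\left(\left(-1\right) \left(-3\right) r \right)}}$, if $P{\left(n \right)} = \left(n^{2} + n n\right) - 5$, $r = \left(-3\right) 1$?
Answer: $- \frac{99763}{297} \approx -335.9$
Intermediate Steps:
$r = -3$
$P{\left(n \right)} = -5 + 2 n^{2}$ ($P{\left(n \right)} = \left(n^{2} + n^{2}\right) - 5 = 2 n^{2} - 5 = -5 + 2 n^{2}$)
$Q{\left(M \right)} = -27 + 4 M^{2}$ ($Q{\left(M \right)} = \left(M + M\right) \left(M + M\right) - \left(-5 + 2 \left(-4\right)^{2}\right) = 2 M 2 M - \left(-5 + 2 \cdot 16\right) = 4 M^{2} - \left(-5 + 32\right) = 4 M^{2} - 27 = -27 + 4 M^{2}$)
$- \frac{99763}{Q{\left(\left(-1\right) \left(-3\right) r \right)}} = - \frac{99763}{-27 + 4 \left(\left(-1\right) \left(-3\right) \left(-3\right)\right)^{2}} = - \frac{99763}{-27 + 4 \left(3 \left(-3\right)\right)^{2}} = - \frac{99763}{-27 + 4 \left(-9\right)^{2}} = - \frac{99763}{-27 + 4 \cdot 81} = - \frac{99763}{-27 + 324} = - \frac{99763}{297}$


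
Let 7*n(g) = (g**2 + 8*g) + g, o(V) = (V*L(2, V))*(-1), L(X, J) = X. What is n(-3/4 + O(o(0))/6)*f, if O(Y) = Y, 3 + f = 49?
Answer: -2277/56 ≈ -40.661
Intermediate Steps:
f = 46 (f = -3 + 49 = 46)
o(V) = -2*V (o(V) = (V*2)*(-1) = (2*V)*(-1) = -2*V)
n(g) = g**2/7 + 9*g/7 (n(g) = ((g**2 + 8*g) + g)/7 = (g**2 + 9*g)/7 = g**2/7 + 9*g/7)
n(-3/4 + O(o(0))/6)*f = ((-3/4 - 2*0/6)*(9 + (-3/4 - 2*0/6))/7)*46 = ((-3*1/4 + 0*(1/6))*(9 + (-3*1/4 + 0*(1/6)))/7)*46 = ((-3/4 + 0)*(9 + (-3/4 + 0))/7)*46 = ((1/7)*(-3/4)*(9 - 3/4))*46 = ((1/7)*(-3/4)*(33/4))*46 = -99/112*46 = -2277/56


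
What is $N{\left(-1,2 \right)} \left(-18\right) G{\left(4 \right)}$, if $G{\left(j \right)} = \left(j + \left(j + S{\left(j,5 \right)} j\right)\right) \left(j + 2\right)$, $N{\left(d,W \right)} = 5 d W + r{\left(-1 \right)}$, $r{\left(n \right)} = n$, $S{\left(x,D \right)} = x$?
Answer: $28512$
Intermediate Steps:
$N{\left(d,W \right)} = -1 + 5 W d$ ($N{\left(d,W \right)} = 5 d W - 1 = 5 W d - 1 = -1 + 5 W d$)
$G{\left(j \right)} = \left(2 + j\right) \left(j^{2} + 2 j\right)$ ($G{\left(j \right)} = \left(j + \left(j + j j\right)\right) \left(j + 2\right) = \left(j + \left(j + j^{2}\right)\right) \left(2 + j\right) = \left(j^{2} + 2 j\right) \left(2 + j\right) = \left(2 + j\right) \left(j^{2} + 2 j\right)$)
$N{\left(-1,2 \right)} \left(-18\right) G{\left(4 \right)} = \left(-1 + 5 \cdot 2 \left(-1\right)\right) \left(-18\right) 4 \left(4 + 4^{2} + 4 \cdot 4\right) = \left(-1 - 10\right) \left(-18\right) 4 \left(4 + 16 + 16\right) = \left(-11\right) \left(-18\right) 4 \cdot 36 = 198 \cdot 144 = 28512$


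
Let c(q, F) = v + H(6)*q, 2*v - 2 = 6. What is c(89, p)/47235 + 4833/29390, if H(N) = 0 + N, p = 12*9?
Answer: 9763943/55529466 ≈ 0.17583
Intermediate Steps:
p = 108
v = 4 (v = 1 + (½)*6 = 1 + 3 = 4)
H(N) = N
c(q, F) = 4 + 6*q
c(89, p)/47235 + 4833/29390 = (4 + 6*89)/47235 + 4833/29390 = (4 + 534)*(1/47235) + 4833*(1/29390) = 538*(1/47235) + 4833/29390 = 538/47235 + 4833/29390 = 9763943/55529466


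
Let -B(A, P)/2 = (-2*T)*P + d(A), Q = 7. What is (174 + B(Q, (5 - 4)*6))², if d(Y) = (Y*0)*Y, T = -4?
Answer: 6084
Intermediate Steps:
d(Y) = 0 (d(Y) = 0*Y = 0)
B(A, P) = -16*P (B(A, P) = -2*((-2*(-4))*P + 0) = -2*(8*P + 0) = -16*P)
(174 + B(Q, (5 - 4)*6))² = (174 - 16*(5 - 4)*6)² = (174 - 16*6)² = (174 - 96)² = 78² = 6084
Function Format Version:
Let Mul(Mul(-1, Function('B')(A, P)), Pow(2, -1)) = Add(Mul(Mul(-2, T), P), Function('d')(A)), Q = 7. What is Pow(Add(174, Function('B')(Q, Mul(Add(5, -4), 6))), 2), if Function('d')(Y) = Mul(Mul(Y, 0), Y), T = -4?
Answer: 6084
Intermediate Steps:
Function('d')(Y) = 0 (Function('d')(Y) = Mul(0, Y) = 0)
Function('B')(A, P) = Mul(-16, P) (Function('B')(A, P) = Mul(-2, Add(Mul(Mul(-2, -4), P), 0)) = Mul(-2, Add(Mul(8, P), 0)) = Mul(-2, Mul(8, P)) = Mul(-16, P))
Pow(Add(174, Function('B')(Q, Mul(Add(5, -4), 6))), 2) = Pow(Add(174, Mul(-16, Mul(Add(5, -4), 6))), 2) = Pow(Add(174, Mul(-16, Mul(1, 6))), 2) = Pow(Add(174, Mul(-16, 6)), 2) = Pow(Add(174, -96), 2) = Pow(78, 2) = 6084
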